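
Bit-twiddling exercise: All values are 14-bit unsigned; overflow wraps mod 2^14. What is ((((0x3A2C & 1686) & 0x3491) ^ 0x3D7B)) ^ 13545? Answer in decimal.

2450

0x3A2C = 11101000101100
1686 = 00011010010110
→ & → 00001000000100 = 516
0x3491 = 11010010010001
→ & → 00000000000000 = 0
0x3D7B = 11110101111011
→ ^ → 11110101111011 = 15739
13545 = 11010011101001
→ ^ → 00100110010010 = 2450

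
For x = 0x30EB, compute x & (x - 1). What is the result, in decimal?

12522

x = 11000011101011 = 12523
x - 1 = 11000011101010
AND   = 11000011101010 = 12522
(x & (x - 1) clears the lowest set bit of x.)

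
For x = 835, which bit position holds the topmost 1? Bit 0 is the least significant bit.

835 = 1101000011
The topmost 1 is at position 9 (since 2^9 = 512 ≤ 835 < 1024).

9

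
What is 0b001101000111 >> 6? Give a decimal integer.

x = 1101000111
shift right by 6 → 0000001101 = 13
(equivalently, floor(839 / 64))

13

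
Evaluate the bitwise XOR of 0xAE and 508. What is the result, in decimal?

338

0xAE = 010101110
508 = 111111100
XOR → 101010010 = 338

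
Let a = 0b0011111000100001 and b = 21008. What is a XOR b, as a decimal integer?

27697

a = 011111000100001
21008 = 101001000010000
XOR → 110110000110001 = 27697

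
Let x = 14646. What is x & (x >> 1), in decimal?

x = 11100100110110 = 14646
x>>1 = 01110010011011
AND  = 01100000010010 = 6162
(x & (x >> 1) has a 1 wherever x has two consecutive 1 bits.)

6162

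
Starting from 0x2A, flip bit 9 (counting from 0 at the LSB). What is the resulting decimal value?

x = 0000101010
bit 9 is currently 0; toggle it via x ^ (1 << 9) = x ^ 512
→ 1000101010 = 554

554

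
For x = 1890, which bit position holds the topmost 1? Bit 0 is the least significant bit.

10

1890 = 11101100010
The topmost 1 is at position 10 (since 2^10 = 1024 ≤ 1890 < 2048).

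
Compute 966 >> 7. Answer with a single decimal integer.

7

966 = 1111000110
shift right by 7 → 0000000111 = 7
(equivalently, floor(966 / 128))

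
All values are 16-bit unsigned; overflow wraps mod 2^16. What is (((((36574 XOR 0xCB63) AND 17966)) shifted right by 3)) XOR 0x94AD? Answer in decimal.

36574 = 1000111011011110
0xCB63 = 1100101101100011
→ XOR → 0100010110111101 = 17853
17966 = 0100011000101110
→ AND → 0100010000101100 = 17452
→ shifted right by 3 → 0000100010000101 = 2181
0x94AD = 1001010010101101
→ XOR → 1001110000101000 = 39976

39976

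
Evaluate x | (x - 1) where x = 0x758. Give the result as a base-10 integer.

x = 11101011000 = 1880
x - 1 = 11101010111
OR    = 11101011111 = 1887
(x | (x - 1) sets all bits below the lowest set bit.)

1887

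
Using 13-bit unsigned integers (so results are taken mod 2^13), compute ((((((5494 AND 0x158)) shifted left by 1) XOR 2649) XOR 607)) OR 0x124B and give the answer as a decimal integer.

5494 = 1010101110110
0x158 = 0000101011000
→ AND → 0000101010000 = 336
→ shifted left by 1 (mod 2^13) → 0001010100000 = 672
2649 = 0101001011001
→ XOR → 0100011111001 = 2297
607 = 0001001011111
→ XOR → 0101010100110 = 2726
0x124B = 1001001001011
→ OR → 1101011101111 = 6895

6895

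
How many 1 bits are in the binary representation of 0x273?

6

0x273 = 1001110011
Count the 1s: 1 + 1 + 1 + 1 + 1 + 1 = 6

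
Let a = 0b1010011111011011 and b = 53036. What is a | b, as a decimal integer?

a = 1010011111011011
53036 = 1100111100101100
 OR → 1110111111111111 = 61439

61439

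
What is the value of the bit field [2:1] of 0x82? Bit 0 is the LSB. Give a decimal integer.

1

v = 000010000010
Shift right by 1: 00001000001
Mask low 2 bits: 01 = 1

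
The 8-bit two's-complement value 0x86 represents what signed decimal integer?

-122

pattern = 10000110 (MSB is 1 ⇒ negative)
Invert: 01111001, add 1 → 01111010 = 122, so the value is -122.
(Equivalently: 134 - 2^8 = 134 - 256 = -122.)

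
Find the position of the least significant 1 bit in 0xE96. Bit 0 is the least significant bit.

0xE96 = 111010010110
Trailing zeros: 1, so the lowest set bit is bit 1 (value 2).

1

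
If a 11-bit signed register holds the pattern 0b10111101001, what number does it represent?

-535

pattern = 10111101001 (MSB is 1 ⇒ negative)
Invert: 01000010110, add 1 → 01000010111 = 535, so the value is -535.
(Equivalently: 1513 - 2^11 = 1513 - 2048 = -535.)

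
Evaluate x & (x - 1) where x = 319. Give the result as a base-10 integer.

318

x = 100111111 = 319
x - 1 = 100111110
AND   = 100111110 = 318
(x & (x - 1) clears the lowest set bit of x.)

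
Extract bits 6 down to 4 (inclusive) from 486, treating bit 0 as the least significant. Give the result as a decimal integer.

v = 0111100110
Shift right by 4: 011110
Mask low 3 bits: 110 = 6

6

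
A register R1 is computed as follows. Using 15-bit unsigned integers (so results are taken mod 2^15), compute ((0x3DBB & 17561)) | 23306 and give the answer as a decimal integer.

24475

0x3DBB = 011110110111011
17561 = 100010010011001
→ & → 000010010011001 = 1177
23306 = 101101100001010
→ | → 101111110011011 = 24475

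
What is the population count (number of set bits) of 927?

8

927 = 1110011111
Count the 1s: 1 + 1 + 1 + 1 + 1 + 1 + 1 + 1 = 8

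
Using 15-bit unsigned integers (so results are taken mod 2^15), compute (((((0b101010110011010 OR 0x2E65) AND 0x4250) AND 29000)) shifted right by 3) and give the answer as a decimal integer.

2056

0b101010110011010 = 101010110011010
0x2E65 = 010111001100101
→ OR → 111111111111111 = 32767
0x4250 = 100001001010000
→ AND → 100001001010000 = 16976
29000 = 111000101001000
→ AND → 100000001000000 = 16448
→ shifted right by 3 → 000100000001000 = 2056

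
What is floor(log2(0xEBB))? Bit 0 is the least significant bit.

0xEBB = 111010111011
The topmost 1 is at position 11 (since 2^11 = 2048 ≤ 3771 < 4096).

11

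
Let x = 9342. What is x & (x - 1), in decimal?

9340

x = 10010001111110 = 9342
x - 1 = 10010001111101
AND   = 10010001111100 = 9340
(x & (x - 1) clears the lowest set bit of x.)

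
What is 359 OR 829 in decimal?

359 = 0101100111
829 = 1100111101
 OR → 1101111111 = 895

895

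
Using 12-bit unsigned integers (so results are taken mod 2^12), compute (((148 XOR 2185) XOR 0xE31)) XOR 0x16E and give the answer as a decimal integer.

148 = 000010010100
2185 = 100010001001
→ XOR → 100000011101 = 2077
0xE31 = 111000110001
→ XOR → 011000101100 = 1580
0x16E = 000101101110
→ XOR → 011101000010 = 1858

1858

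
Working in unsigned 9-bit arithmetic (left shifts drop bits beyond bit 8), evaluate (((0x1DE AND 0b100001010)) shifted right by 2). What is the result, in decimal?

66

0x1DE = 111011110
0b100001010 = 100001010
→ AND → 100001010 = 266
→ shifted right by 2 → 001000010 = 66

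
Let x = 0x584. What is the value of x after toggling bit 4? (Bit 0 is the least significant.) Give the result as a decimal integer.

1428

x = 10110000100
bit 4 is currently 0; toggle it via x ^ (1 << 4) = x ^ 16
→ 10110010100 = 1428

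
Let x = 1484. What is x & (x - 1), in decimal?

1480

x = 10111001100 = 1484
x - 1 = 10111001011
AND   = 10111001000 = 1480
(x & (x - 1) clears the lowest set bit of x.)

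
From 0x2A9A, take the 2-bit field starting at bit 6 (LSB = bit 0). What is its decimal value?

2

v = 010101010011010
Shift right by 6: 010101010
Mask low 2 bits: 10 = 2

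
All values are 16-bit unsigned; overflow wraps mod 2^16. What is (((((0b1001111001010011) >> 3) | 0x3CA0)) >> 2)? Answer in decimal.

4090

0b1001111001010011 = 1001111001010011
→ >> 3 → 0001001111001010 = 5066
0x3CA0 = 0011110010100000
→ | → 0011111111101010 = 16362
→ >> 2 → 0000111111111010 = 4090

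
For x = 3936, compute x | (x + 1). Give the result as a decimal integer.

3937

x = 111101100000 = 3936
x + 1 = 111101100001
OR    = 111101100001 = 3937
(x | (x + 1) sets the lowest cleared bit.)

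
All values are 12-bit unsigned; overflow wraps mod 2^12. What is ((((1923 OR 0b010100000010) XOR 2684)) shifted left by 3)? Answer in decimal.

4088

1923 = 011110000011
0b010100000010 = 010100000010
→ OR → 011110000011 = 1923
2684 = 101001111100
→ XOR → 110111111111 = 3583
→ shifted left by 3 (mod 2^12) → 111111111000 = 4088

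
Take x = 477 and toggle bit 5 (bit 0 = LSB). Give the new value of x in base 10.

509

x = 111011101
bit 5 is currently 0; toggle it via x ^ (1 << 5) = x ^ 32
→ 111111101 = 509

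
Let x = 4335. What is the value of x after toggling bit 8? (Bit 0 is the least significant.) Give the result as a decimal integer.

x = 1000011101111
bit 8 is currently 0; toggle it via x ^ (1 << 8) = x ^ 256
→ 1000111101111 = 4591

4591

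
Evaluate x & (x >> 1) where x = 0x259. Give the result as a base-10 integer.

x = 1001011001 = 601
x>>1 = 0100101100
AND  = 0000001000 = 8
(x & (x >> 1) has a 1 wherever x has two consecutive 1 bits.)

8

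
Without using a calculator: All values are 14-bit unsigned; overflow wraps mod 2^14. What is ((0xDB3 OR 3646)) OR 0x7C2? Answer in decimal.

0xDB3 = 00110110110011
3646 = 00111000111110
→ OR → 00111110111111 = 4031
0x7C2 = 00011111000010
→ OR → 00111111111111 = 4095

4095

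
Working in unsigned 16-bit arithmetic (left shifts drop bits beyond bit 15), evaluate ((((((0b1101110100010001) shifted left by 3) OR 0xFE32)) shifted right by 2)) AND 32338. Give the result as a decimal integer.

0b1101110100010001 = 1101110100010001
→ shifted left by 3 (mod 2^16) → 1110100010001000 = 59528
0xFE32 = 1111111000110010
→ OR → 1111111010111010 = 65210
→ shifted right by 2 → 0011111110101110 = 16302
32338 = 0111111001010010
→ AND → 0011111000000010 = 15874

15874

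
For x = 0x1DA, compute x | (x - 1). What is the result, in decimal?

x = 111011010 = 474
x - 1 = 111011001
OR    = 111011011 = 475
(x | (x - 1) sets all bits below the lowest set bit.)

475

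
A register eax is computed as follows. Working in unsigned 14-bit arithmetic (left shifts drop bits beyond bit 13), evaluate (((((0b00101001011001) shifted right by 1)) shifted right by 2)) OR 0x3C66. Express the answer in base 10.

0b00101001011001 = 00101001011001
→ shifted right by 1 → 00010100101100 = 1324
→ shifted right by 2 → 00000101001011 = 331
0x3C66 = 11110001100110
→ OR → 11110101101111 = 15727

15727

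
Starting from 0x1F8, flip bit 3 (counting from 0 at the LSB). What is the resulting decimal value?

x = 111111000
bit 3 is currently 1; toggle it via x ^ (1 << 3) = x ^ 8
→ 111110000 = 496

496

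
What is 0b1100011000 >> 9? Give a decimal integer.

x = 1100011000
shift right by 9 → 0000000001 = 1
(equivalently, floor(792 / 512))

1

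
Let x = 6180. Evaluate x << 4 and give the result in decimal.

98880

6180 = 00001100000100100
shift left by 4 → 11000001001000000 = 98880
(equivalently, 6180 × 2^4 = 6180 × 16)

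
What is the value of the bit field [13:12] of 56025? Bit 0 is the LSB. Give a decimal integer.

1

v = 1101101011011001
Shift right by 12: 1101
Mask low 2 bits: 01 = 1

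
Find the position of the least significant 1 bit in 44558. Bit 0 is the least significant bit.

1

44558 = 1010111000001110
Trailing zeros: 1, so the lowest set bit is bit 1 (value 2).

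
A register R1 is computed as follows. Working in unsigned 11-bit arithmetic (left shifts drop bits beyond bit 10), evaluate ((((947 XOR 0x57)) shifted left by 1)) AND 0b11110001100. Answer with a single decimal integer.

1928

947 = 01110110011
0x57 = 00001010111
→ XOR → 01111100100 = 996
→ shifted left by 1 (mod 2^11) → 11111001000 = 1992
0b11110001100 = 11110001100
→ AND → 11110001000 = 1928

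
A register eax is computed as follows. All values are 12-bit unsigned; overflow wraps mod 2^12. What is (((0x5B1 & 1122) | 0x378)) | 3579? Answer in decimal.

0x5B1 = 010110110001
1122 = 010001100010
→ & → 010000100000 = 1056
0x378 = 001101111000
→ | → 011101111000 = 1912
3579 = 110111111011
→ | → 111111111011 = 4091

4091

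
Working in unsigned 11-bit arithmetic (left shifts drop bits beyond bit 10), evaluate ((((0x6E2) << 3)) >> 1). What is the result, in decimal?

0x6E2 = 11011100010
→ << 3 (mod 2^11) → 11100010000 = 1808
→ >> 1 → 01110001000 = 904

904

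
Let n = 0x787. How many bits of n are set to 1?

7

0x787 = 11110000111
Count the 1s: 1 + 1 + 1 + 1 + 1 + 1 + 1 = 7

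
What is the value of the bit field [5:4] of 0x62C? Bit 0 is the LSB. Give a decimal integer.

v = 11000101100
Shift right by 4: 1100010
Mask low 2 bits: 10 = 2

2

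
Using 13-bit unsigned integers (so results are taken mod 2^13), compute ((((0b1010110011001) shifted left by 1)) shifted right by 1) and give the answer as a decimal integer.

0b1010110011001 = 1010110011001
→ shifted left by 1 (mod 2^13) → 0101100110010 = 2866
→ shifted right by 1 → 0010110011001 = 1433

1433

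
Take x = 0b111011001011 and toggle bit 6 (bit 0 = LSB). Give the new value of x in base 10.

3723

x = 111011001011
bit 6 is currently 1; toggle it via x ^ (1 << 6) = x ^ 64
→ 111010001011 = 3723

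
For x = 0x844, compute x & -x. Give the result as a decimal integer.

4

x = 100001000100 = 2116
-x (two's complement) = …011110111100
AND   = 000000000100 = 4
(x & -x isolates the lowest set bit of x.)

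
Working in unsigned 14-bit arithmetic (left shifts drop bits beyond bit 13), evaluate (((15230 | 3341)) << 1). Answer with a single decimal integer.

15230 = 11101101111110
3341 = 00110100001101
→ | → 11111101111111 = 16255
→ << 1 (mod 2^14) → 11111011111110 = 16126

16126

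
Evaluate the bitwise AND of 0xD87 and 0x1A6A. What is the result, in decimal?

2050

0xD87 = 0110110000111
0x1A6A = 1101001101010
AND → 0100000000010 = 2050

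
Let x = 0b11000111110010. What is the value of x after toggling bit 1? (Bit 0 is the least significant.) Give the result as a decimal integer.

x = 11000111110010
bit 1 is currently 1; toggle it via x ^ (1 << 1) = x ^ 2
→ 11000111110000 = 12784

12784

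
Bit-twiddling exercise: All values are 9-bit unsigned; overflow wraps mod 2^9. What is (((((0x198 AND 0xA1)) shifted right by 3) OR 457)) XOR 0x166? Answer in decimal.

191

0x198 = 110011000
0xA1 = 010100001
→ AND → 010000000 = 128
→ shifted right by 3 → 000010000 = 16
457 = 111001001
→ OR → 111011001 = 473
0x166 = 101100110
→ XOR → 010111111 = 191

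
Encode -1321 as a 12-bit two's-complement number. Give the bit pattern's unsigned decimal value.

2775

1321 in 12 bits: 010100101001
Invert: 101011010110
Add 1:  101011010111 = 2775
(Check: 2^12 - 1321 = 4096 - 1321 = 2775.)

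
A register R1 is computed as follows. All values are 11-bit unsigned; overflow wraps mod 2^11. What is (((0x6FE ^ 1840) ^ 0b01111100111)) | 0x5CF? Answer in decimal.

0x6FE = 11011111110
1840 = 11100110000
→ ^ → 00111001110 = 462
0b01111100111 = 01111100111
→ ^ → 01000101001 = 553
0x5CF = 10111001111
→ | → 11111101111 = 2031

2031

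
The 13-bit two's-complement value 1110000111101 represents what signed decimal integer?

pattern = 1110000111101 (MSB is 1 ⇒ negative)
Invert: 0001111000010, add 1 → 0001111000011 = 963, so the value is -963.
(Equivalently: 7229 - 2^13 = 7229 - 8192 = -963.)

-963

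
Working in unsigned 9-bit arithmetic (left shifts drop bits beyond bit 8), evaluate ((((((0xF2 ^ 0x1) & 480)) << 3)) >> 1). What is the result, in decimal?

128

0xF2 = 011110010
0x1 = 000000001
→ ^ → 011110011 = 243
480 = 111100000
→ & → 011100000 = 224
→ << 3 (mod 2^9) → 100000000 = 256
→ >> 1 → 010000000 = 128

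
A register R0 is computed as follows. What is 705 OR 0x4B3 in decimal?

705 = 01011000001
0x4B3 = 10010110011
 OR → 11011110011 = 1779

1779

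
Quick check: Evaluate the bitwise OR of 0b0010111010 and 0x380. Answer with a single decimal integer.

954

a = 0010111010
0x380 = 1110000000
 OR → 1110111010 = 954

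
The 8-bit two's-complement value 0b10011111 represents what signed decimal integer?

pattern = 10011111 (MSB is 1 ⇒ negative)
Invert: 01100000, add 1 → 01100001 = 97, so the value is -97.
(Equivalently: 159 - 2^8 = 159 - 256 = -97.)

-97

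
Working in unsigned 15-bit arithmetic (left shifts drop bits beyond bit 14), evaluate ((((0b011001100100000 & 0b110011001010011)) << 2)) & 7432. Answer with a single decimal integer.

0b011001100100000 = 011001100100000
0b110011001010011 = 110011001010011
→ & → 010001000000000 = 8704
→ << 2 (mod 2^15) → 000100000000000 = 2048
7432 = 001110100001000
→ & → 000100000000000 = 2048

2048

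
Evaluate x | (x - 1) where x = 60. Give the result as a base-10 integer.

63

x = 111100 = 60
x - 1 = 111011
OR    = 111111 = 63
(x | (x - 1) sets all bits below the lowest set bit.)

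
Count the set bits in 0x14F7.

9

0x14F7 = 1010011110111
Count the 1s: 1 + 1 + 1 + 1 + 1 + 1 + 1 + 1 + 1 = 9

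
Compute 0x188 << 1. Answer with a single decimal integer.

784

0x188 = 0110001000
shift left by 1 → 1100010000 = 784
(equivalently, 392 × 2^1 = 392 × 2)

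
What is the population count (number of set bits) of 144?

144 = 10010000
Count the 1s: 1 + 1 = 2

2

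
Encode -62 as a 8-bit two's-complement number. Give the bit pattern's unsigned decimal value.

62 in 8 bits: 00111110
Invert: 11000001
Add 1:  11000010 = 194
(Check: 2^8 - 62 = 256 - 62 = 194.)

194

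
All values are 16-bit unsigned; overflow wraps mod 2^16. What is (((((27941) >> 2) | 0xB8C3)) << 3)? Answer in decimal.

27941 = 0110110100100101
→ >> 2 → 0001101101001001 = 6985
0xB8C3 = 1011100011000011
→ | → 1011101111001011 = 48075
→ << 3 (mod 2^16) → 1101111001011000 = 56920

56920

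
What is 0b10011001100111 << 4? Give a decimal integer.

x = 000010011001100111
shift left by 4 → 100110011001110000 = 157296
(equivalently, 9831 × 2^4 = 9831 × 16)

157296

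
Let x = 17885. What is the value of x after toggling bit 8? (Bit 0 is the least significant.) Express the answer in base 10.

x = 100010111011101
bit 8 is currently 1; toggle it via x ^ (1 << 8) = x ^ 256
→ 100010011011101 = 17629

17629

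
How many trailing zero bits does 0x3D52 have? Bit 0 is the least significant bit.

1

0x3D52 = 11110101010010
Trailing zeros: 1, so the lowest set bit is bit 1 (value 2).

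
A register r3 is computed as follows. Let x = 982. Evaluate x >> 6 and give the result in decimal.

15

982 = 1111010110
shift right by 6 → 0000001111 = 15
(equivalently, floor(982 / 64))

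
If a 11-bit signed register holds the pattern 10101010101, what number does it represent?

-683

pattern = 10101010101 (MSB is 1 ⇒ negative)
Invert: 01010101010, add 1 → 01010101011 = 683, so the value is -683.
(Equivalently: 1365 - 2^11 = 1365 - 2048 = -683.)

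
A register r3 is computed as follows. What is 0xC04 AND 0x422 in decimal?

0xC04 = 110000000100
0x422 = 010000100010
AND → 010000000000 = 1024

1024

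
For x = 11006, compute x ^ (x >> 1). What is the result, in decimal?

x = 10101011111110 = 11006
x>>1 = 01010101111111
XOR  = 11111110000001 = 16257
(x ^ (x >> 1) gives the standard binary-reflected Gray code of x.)

16257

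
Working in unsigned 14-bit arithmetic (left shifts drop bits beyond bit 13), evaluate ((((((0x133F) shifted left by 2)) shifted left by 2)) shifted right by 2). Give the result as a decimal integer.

3324

0x133F = 01001100111111
→ shifted left by 2 (mod 2^14) → 00110011111100 = 3324
→ shifted left by 2 (mod 2^14) → 11001111110000 = 13296
→ shifted right by 2 → 00110011111100 = 3324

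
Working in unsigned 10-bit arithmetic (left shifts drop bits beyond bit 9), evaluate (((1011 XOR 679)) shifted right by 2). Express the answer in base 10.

85

1011 = 1111110011
679 = 1010100111
→ XOR → 0101010100 = 340
→ shifted right by 2 → 0001010101 = 85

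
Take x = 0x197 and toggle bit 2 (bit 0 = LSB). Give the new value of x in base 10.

x = 0110010111
bit 2 is currently 1; toggle it via x ^ (1 << 2) = x ^ 4
→ 0110010011 = 403

403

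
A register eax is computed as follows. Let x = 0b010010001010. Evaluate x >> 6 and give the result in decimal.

x = 10010001010
shift right by 6 → 00000010010 = 18
(equivalently, floor(1162 / 64))

18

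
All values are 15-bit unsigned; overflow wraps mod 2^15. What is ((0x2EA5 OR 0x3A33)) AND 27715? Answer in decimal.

11267

0x2EA5 = 010111010100101
0x3A33 = 011101000110011
→ OR → 011111010110111 = 16055
27715 = 110110001000011
→ AND → 010110000000011 = 11267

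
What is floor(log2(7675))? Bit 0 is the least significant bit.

12

7675 = 1110111111011
The topmost 1 is at position 12 (since 2^12 = 4096 ≤ 7675 < 8192).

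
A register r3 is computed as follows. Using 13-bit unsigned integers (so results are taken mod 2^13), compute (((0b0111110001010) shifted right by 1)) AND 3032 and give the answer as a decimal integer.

960

0b0111110001010 = 0111110001010
→ shifted right by 1 → 0011111000101 = 1989
3032 = 0101111011000
→ AND → 0001111000000 = 960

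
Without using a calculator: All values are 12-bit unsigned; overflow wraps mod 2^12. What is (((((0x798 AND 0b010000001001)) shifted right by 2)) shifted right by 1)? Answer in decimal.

129

0x798 = 011110011000
0b010000001001 = 010000001001
→ AND → 010000001000 = 1032
→ shifted right by 2 → 000100000010 = 258
→ shifted right by 1 → 000010000001 = 129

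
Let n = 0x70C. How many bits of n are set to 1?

5

0x70C = 11100001100
Count the 1s: 1 + 1 + 1 + 1 + 1 = 5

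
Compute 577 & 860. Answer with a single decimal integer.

576

577 = 1001000001
860 = 1101011100
AND → 1001000000 = 576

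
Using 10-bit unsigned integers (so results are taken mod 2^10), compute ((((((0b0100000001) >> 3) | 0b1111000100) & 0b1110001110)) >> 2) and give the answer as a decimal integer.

0b0100000001 = 0100000001
→ >> 3 → 0000100000 = 32
0b1111000100 = 1111000100
→ | → 1111100100 = 996
0b1110001110 = 1110001110
→ & → 1110000100 = 900
→ >> 2 → 0011100001 = 225

225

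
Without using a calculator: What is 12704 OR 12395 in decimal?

12779

12704 = 11000110100000
12395 = 11000001101011
 OR → 11000111101011 = 12779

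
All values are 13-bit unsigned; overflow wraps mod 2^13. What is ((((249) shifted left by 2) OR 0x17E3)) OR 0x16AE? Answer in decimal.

249 = 0000011111001
→ shifted left by 2 (mod 2^13) → 0001111100100 = 996
0x17E3 = 1011111100011
→ OR → 1011111100111 = 6119
0x16AE = 1011010101110
→ OR → 1011111101111 = 6127

6127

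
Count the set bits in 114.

114 = 1110010
Count the 1s: 1 + 1 + 1 + 1 = 4

4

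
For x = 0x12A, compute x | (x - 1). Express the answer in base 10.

x = 100101010 = 298
x - 1 = 100101001
OR    = 100101011 = 299
(x | (x - 1) sets all bits below the lowest set bit.)

299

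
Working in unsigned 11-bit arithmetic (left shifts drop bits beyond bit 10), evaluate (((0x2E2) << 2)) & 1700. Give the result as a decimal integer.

0x2E2 = 01011100010
→ << 2 (mod 2^11) → 01110001000 = 904
1700 = 11010100100
→ & → 01010000000 = 640

640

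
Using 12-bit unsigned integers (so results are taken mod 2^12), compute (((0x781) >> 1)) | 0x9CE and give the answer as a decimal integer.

3022

0x781 = 011110000001
→ >> 1 → 001111000000 = 960
0x9CE = 100111001110
→ | → 101111001110 = 3022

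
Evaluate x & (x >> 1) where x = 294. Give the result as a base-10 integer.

x = 100100110 = 294
x>>1 = 010010011
AND  = 000000010 = 2
(x & (x >> 1) has a 1 wherever x has two consecutive 1 bits.)

2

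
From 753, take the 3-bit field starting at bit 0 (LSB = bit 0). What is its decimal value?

1

v = 01011110001
Shift right by 0: 01011110001
Mask low 3 bits: 001 = 1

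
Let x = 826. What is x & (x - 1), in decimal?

x = 1100111010 = 826
x - 1 = 1100111001
AND   = 1100111000 = 824
(x & (x - 1) clears the lowest set bit of x.)

824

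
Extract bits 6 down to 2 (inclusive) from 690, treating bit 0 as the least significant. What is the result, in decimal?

v = 001010110010
Shift right by 2: 0010101100
Mask low 5 bits: 01100 = 12

12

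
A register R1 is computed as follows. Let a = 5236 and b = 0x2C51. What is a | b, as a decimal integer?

5236 = 01010001110100
0x2C51 = 10110001010001
 OR → 11110001110101 = 15477

15477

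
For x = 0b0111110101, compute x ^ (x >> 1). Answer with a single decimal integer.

271

x = 111110101 = 501
x>>1 = 011111010
XOR  = 100001111 = 271
(x ^ (x >> 1) gives the standard binary-reflected Gray code of x.)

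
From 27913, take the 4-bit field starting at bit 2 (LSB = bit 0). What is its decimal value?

v = 110110100001001
Shift right by 2: 1101101000010
Mask low 4 bits: 0010 = 2

2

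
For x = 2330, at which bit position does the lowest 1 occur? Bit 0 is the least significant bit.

1

2330 = 100100011010
Trailing zeros: 1, so the lowest set bit is bit 1 (value 2).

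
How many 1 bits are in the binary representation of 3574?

3574 = 110111110110
Count the 1s: 1 + 1 + 1 + 1 + 1 + 1 + 1 + 1 + 1 = 9

9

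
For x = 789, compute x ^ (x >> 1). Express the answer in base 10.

671

x = 1100010101 = 789
x>>1 = 0110001010
XOR  = 1010011111 = 671
(x ^ (x >> 1) gives the standard binary-reflected Gray code of x.)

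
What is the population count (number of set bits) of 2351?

2351 = 100100101111
Count the 1s: 1 + 1 + 1 + 1 + 1 + 1 + 1 = 7

7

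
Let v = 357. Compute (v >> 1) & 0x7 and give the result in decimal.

v = 101100101
Shift right by 1: 10110010
Mask low 3 bits: 010 = 2

2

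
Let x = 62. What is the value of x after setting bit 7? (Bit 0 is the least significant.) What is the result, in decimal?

190

x = 000000111110
bit 7 is currently 0; set it via x | (1 << 7) = x | 128
→ 000010111110 = 190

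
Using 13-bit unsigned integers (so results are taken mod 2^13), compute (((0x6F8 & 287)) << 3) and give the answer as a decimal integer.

192

0x6F8 = 0011011111000
287 = 0000100011111
→ & → 0000000011000 = 24
→ << 3 (mod 2^13) → 0000011000000 = 192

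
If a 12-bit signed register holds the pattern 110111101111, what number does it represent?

pattern = 110111101111 (MSB is 1 ⇒ negative)
Invert: 001000010000, add 1 → 001000010001 = 529, so the value is -529.
(Equivalently: 3567 - 2^12 = 3567 - 4096 = -529.)

-529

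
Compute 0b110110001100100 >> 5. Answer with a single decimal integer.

867

x = 110110001100100
shift right by 5 → 000001101100011 = 867
(equivalently, floor(27748 / 32))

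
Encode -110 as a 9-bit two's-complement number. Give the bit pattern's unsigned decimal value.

110 in 9 bits: 001101110
Invert: 110010001
Add 1:  110010010 = 402
(Check: 2^9 - 110 = 512 - 110 = 402.)

402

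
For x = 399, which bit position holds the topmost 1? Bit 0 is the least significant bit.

399 = 110001111
The topmost 1 is at position 8 (since 2^8 = 256 ≤ 399 < 512).

8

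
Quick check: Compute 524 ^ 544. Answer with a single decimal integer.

524 = 1000001100
544 = 1000100000
XOR → 0000101100 = 44

44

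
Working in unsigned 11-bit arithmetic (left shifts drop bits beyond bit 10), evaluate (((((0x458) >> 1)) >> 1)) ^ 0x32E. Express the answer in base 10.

568

0x458 = 10001011000
→ >> 1 → 01000101100 = 556
→ >> 1 → 00100010110 = 278
0x32E = 01100101110
→ ^ → 01000111000 = 568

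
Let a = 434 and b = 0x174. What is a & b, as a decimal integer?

434 = 110110010
0x174 = 101110100
AND → 100110000 = 304

304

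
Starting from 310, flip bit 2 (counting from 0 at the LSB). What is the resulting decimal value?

306

x = 0100110110
bit 2 is currently 1; toggle it via x ^ (1 << 2) = x ^ 4
→ 0100110010 = 306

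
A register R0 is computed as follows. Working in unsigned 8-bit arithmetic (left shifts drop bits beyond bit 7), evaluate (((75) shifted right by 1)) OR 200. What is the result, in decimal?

237

75 = 01001011
→ shifted right by 1 → 00100101 = 37
200 = 11001000
→ OR → 11101101 = 237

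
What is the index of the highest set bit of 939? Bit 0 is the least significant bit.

9

939 = 1110101011
The topmost 1 is at position 9 (since 2^9 = 512 ≤ 939 < 1024).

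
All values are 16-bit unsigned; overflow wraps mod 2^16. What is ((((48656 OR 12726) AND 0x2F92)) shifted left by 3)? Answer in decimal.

31888

48656 = 1011111000010000
12726 = 0011000110110110
→ OR → 1011111110110110 = 49078
0x2F92 = 0010111110010010
→ AND → 0010111110010010 = 12178
→ shifted left by 3 (mod 2^16) → 0111110010010000 = 31888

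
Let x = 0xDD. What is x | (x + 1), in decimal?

x = 11011101 = 221
x + 1 = 11011110
OR    = 11011111 = 223
(x | (x + 1) sets the lowest cleared bit.)

223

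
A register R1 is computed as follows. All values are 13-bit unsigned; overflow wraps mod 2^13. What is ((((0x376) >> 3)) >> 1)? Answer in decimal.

0x376 = 0001101110110
→ >> 3 → 0000001101110 = 110
→ >> 1 → 0000000110111 = 55

55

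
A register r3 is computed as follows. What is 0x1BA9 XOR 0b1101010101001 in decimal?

0x1BA9 = 1101110101001
b = 1101010101001
XOR → 0000100000000 = 256

256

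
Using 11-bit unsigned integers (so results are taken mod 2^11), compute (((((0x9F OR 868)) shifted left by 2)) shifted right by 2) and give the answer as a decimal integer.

0x9F = 00010011111
868 = 01101100100
→ OR → 01111111111 = 1023
→ shifted left by 2 (mod 2^11) → 11111111100 = 2044
→ shifted right by 2 → 00111111111 = 511

511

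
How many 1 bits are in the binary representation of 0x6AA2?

0x6AA2 = 110101010100010
Count the 1s: 1 + 1 + 1 + 1 + 1 + 1 + 1 = 7

7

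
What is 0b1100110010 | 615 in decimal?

a = 1100110010
615 = 1001100111
 OR → 1101110111 = 887

887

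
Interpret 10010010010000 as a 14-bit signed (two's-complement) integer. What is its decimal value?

-7024

pattern = 10010010010000 (MSB is 1 ⇒ negative)
Invert: 01101101101111, add 1 → 01101101110000 = 7024, so the value is -7024.
(Equivalently: 9360 - 2^14 = 9360 - 16384 = -7024.)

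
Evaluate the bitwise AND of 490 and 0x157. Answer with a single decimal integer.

322

490 = 111101010
0x157 = 101010111
AND → 101000010 = 322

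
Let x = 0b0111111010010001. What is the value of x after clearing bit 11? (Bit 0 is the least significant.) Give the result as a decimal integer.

x = 0111111010010001
bit 11 is currently 1; clear it via x & ~(1 << 11) = x & ~2048
→ 0111011010010001 = 30353

30353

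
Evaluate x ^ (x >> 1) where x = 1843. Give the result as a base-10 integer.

1194

x = 11100110011 = 1843
x>>1 = 01110011001
XOR  = 10010101010 = 1194
(x ^ (x >> 1) gives the standard binary-reflected Gray code of x.)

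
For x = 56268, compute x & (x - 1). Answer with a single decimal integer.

x = 1101101111001100 = 56268
x - 1 = 1101101111001011
AND   = 1101101111001000 = 56264
(x & (x - 1) clears the lowest set bit of x.)

56264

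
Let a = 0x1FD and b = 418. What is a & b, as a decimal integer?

0x1FD = 111111101
418 = 110100010
AND → 110100000 = 416

416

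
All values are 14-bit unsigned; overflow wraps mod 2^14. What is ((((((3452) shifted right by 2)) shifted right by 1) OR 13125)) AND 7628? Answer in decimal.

4556

3452 = 00110101111100
→ shifted right by 2 → 00001101011111 = 863
→ shifted right by 1 → 00000110101111 = 431
13125 = 11001101000101
→ OR → 11001111101111 = 13295
7628 = 01110111001100
→ AND → 01000111001100 = 4556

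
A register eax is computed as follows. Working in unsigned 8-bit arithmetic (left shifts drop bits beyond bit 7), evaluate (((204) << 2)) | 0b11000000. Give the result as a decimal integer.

240

204 = 11001100
→ << 2 (mod 2^8) → 00110000 = 48
0b11000000 = 11000000
→ | → 11110000 = 240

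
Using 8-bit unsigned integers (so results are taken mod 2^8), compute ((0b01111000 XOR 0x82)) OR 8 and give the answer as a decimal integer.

250

0b01111000 = 01111000
0x82 = 10000010
→ XOR → 11111010 = 250
8 = 00001000
→ OR → 11111010 = 250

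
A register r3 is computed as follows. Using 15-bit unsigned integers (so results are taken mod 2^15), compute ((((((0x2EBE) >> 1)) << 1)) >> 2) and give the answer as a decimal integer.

0x2EBE = 010111010111110
→ >> 1 → 001011101011111 = 5983
→ << 1 (mod 2^15) → 010111010111110 = 11966
→ >> 2 → 000101110101111 = 2991

2991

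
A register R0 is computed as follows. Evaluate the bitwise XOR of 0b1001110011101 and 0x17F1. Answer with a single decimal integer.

1132

a = 1001110011101
0x17F1 = 1011111110001
XOR → 0010001101100 = 1132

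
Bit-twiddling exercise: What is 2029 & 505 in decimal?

489

2029 = 11111101101
505 = 00111111001
AND → 00111101001 = 489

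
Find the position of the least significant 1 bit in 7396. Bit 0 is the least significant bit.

2

7396 = 1110011100100
Trailing zeros: 2, so the lowest set bit is bit 2 (value 4).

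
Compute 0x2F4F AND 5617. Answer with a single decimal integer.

1345

0x2F4F = 10111101001111
5617 = 01010111110001
AND → 00010101000001 = 1345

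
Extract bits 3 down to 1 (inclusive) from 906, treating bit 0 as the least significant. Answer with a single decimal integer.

5

v = 01110001010
Shift right by 1: 0111000101
Mask low 3 bits: 101 = 5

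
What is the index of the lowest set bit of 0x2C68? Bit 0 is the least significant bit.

0x2C68 = 10110001101000
Trailing zeros: 3, so the lowest set bit is bit 3 (value 8).

3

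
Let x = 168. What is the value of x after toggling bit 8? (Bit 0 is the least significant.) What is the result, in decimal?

424

x = 0010101000
bit 8 is currently 0; toggle it via x ^ (1 << 8) = x ^ 256
→ 0110101000 = 424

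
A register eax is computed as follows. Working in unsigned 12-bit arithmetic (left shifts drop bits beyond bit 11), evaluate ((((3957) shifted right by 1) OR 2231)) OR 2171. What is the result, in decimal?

3957 = 111101110101
→ shifted right by 1 → 011110111010 = 1978
2231 = 100010110111
→ OR → 111110111111 = 4031
2171 = 100001111011
→ OR → 111111111111 = 4095

4095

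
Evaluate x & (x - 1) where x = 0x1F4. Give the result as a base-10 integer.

x = 111110100 = 500
x - 1 = 111110011
AND   = 111110000 = 496
(x & (x - 1) clears the lowest set bit of x.)

496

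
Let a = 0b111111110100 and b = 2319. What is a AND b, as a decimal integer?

a = 111111110100
2319 = 100100001111
AND → 100100000100 = 2308

2308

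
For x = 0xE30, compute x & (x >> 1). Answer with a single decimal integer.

x = 111000110000 = 3632
x>>1 = 011100011000
AND  = 011000010000 = 1552
(x & (x >> 1) has a 1 wherever x has two consecutive 1 bits.)

1552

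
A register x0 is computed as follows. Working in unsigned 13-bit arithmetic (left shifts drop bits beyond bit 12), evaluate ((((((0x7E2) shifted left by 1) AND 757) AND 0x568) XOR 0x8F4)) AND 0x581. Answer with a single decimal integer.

128

0x7E2 = 0011111100010
→ shifted left by 1 (mod 2^13) → 0111111000100 = 4036
757 = 0001011110101
→ AND → 0001011000100 = 708
0x568 = 0010101101000
→ AND → 0000001000000 = 64
0x8F4 = 0100011110100
→ XOR → 0100010110100 = 2228
0x581 = 0010110000001
→ AND → 0000010000000 = 128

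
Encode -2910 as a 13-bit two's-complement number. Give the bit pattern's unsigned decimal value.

5282

2910 in 13 bits: 0101101011110
Invert: 1010010100001
Add 1:  1010010100010 = 5282
(Check: 2^13 - 2910 = 8192 - 2910 = 5282.)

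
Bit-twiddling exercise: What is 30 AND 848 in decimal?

16

30 = 0000011110
848 = 1101010000
AND → 0000010000 = 16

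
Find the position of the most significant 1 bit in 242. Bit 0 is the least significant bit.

7

242 = 11110010
The topmost 1 is at position 7 (since 2^7 = 128 ≤ 242 < 256).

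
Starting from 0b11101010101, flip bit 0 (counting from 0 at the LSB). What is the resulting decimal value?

x = 11101010101
bit 0 is currently 1; toggle it via x ^ (1 << 0) = x ^ 1
→ 11101010100 = 1876

1876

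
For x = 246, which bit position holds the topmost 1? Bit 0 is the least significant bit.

7

246 = 11110110
The topmost 1 is at position 7 (since 2^7 = 128 ≤ 246 < 256).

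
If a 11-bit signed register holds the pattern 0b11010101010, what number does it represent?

pattern = 11010101010 (MSB is 1 ⇒ negative)
Invert: 00101010101, add 1 → 00101010110 = 342, so the value is -342.
(Equivalently: 1706 - 2^11 = 1706 - 2048 = -342.)

-342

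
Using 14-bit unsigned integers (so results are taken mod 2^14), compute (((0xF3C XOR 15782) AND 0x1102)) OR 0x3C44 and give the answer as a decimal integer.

15430

0xF3C = 00111100111100
15782 = 11110110100110
→ XOR → 11001010011010 = 12954
0x1102 = 01000100000010
→ AND → 01000000000010 = 4098
0x3C44 = 11110001000100
→ OR → 11110001000110 = 15430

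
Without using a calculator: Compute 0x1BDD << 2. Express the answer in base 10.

28532

0x1BDD = 001101111011101
shift left by 2 → 110111101110100 = 28532
(equivalently, 7133 × 2^2 = 7133 × 4)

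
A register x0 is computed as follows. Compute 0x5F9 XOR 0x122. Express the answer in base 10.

1243

0x5F9 = 10111111001
0x122 = 00100100010
XOR → 10011011011 = 1243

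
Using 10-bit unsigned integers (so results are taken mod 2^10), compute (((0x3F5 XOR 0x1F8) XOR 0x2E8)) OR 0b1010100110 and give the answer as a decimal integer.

743

0x3F5 = 1111110101
0x1F8 = 0111111000
→ XOR → 1000001101 = 525
0x2E8 = 1011101000
→ XOR → 0011100101 = 229
0b1010100110 = 1010100110
→ OR → 1011100111 = 743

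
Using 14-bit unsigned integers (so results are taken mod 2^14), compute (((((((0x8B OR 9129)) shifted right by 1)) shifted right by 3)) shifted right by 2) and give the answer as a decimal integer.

0x8B = 00000010001011
9129 = 10001110101001
→ OR → 10001110101011 = 9131
→ shifted right by 1 → 01000111010101 = 4565
→ shifted right by 3 → 00001000111010 = 570
→ shifted right by 2 → 00000010001110 = 142

142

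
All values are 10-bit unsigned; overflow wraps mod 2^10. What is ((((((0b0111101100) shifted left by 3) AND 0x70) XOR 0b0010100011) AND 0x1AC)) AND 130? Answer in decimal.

128

0b0111101100 = 0111101100
→ shifted left by 3 (mod 2^10) → 1101100000 = 864
0x70 = 0001110000
→ AND → 0001100000 = 96
0b0010100011 = 0010100011
→ XOR → 0011000011 = 195
0x1AC = 0110101100
→ AND → 0010000000 = 128
130 = 0010000010
→ AND → 0010000000 = 128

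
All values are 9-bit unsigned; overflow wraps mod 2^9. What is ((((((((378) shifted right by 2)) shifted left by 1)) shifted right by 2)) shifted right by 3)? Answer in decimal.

5

378 = 101111010
→ shifted right by 2 → 001011110 = 94
→ shifted left by 1 (mod 2^9) → 010111100 = 188
→ shifted right by 2 → 000101111 = 47
→ shifted right by 3 → 000000101 = 5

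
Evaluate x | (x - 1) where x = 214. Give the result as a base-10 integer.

215

x = 11010110 = 214
x - 1 = 11010101
OR    = 11010111 = 215
(x | (x - 1) sets all bits below the lowest set bit.)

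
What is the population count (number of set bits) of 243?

243 = 11110011
Count the 1s: 1 + 1 + 1 + 1 + 1 + 1 = 6

6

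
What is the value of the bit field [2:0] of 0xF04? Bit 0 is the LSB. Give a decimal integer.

v = 111100000100
Shift right by 0: 111100000100
Mask low 3 bits: 100 = 4

4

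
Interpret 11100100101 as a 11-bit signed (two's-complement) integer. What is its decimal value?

-219

pattern = 11100100101 (MSB is 1 ⇒ negative)
Invert: 00011011010, add 1 → 00011011011 = 219, so the value is -219.
(Equivalently: 1829 - 2^11 = 1829 - 2048 = -219.)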